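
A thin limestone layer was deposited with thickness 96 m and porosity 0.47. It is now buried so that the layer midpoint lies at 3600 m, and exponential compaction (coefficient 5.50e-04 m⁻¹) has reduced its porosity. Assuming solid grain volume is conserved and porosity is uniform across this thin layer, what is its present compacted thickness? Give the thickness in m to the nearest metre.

54 m

Working in km (1 km = 1000 m; k in km⁻¹ = k in m⁻¹ × 1000):
Porosity at 3.6 km: n = 0.47·exp(−0.55×3.6) = 0.0649
Solid-volume conservation: h(1−n) = h₀(1−n₀) ⇒ h = h₀·(1−n₀)/(1−n)
h = 0.096 × (1 − 0.47)/(1 − 0.0649) = 0.096 × 0.5668 = 0.0544 km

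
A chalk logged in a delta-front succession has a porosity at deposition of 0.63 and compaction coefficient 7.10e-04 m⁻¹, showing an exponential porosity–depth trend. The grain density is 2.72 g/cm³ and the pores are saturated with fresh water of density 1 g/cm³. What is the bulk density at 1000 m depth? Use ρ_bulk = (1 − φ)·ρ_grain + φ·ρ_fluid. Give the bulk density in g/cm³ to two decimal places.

2.19 g/cm³

Working in km (1 km = 1000 m; k in km⁻¹ = k in m⁻¹ × 1000):
Porosity at depth: n = 0.63·exp(−0.71×1) = 0.63×0.4916 = 0.3097
Bulk density: ρ_b = (1−n)ρ_g + n·ρ_f = 0.6903×2.72 + 0.3097×1
       = 1.878 + 0.310 = 2.187 g/cm³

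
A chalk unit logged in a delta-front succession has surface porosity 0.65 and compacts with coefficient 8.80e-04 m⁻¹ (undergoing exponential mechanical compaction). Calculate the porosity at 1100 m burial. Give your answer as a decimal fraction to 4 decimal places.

Working in km (1 km = 1000 m; c in km⁻¹ = c in m⁻¹ × 1000):
n = n₀·exp(−c·d) = 0.65 × exp(−0.88 × 1.1) = 0.65 × exp(−0.968)
  = 0.65 × 0.3798 = 0.2469

0.2469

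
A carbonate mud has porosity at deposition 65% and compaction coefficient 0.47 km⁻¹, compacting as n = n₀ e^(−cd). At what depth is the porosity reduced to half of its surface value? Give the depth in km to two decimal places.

1.47 km

n/n₀ = 1/2 ⇒ exp(−c·d) = 1/2 ⇒ d = ln(2) / c
d = 0.6931 / 0.47 = 1.475 km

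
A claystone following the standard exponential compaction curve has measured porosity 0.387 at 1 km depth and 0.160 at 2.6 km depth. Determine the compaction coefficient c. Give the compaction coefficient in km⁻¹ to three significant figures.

0.552 km⁻¹

Athy: phi(z) = phi₀ e^(−cz) ⇒ phi₁/phi₂ = e^{c(z₂−z₁)} ⇒ c = ln(phi₁/phi₂)/(z₂−z₁)
c = ln(0.387/0.16) / (2.6 − 1) = ln(2.419) / 1.6 = 0.8833 / 1.6 = 0.552 km⁻¹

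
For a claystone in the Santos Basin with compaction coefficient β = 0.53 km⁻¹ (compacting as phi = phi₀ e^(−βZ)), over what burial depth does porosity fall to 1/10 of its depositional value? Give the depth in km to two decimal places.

phi/phi₀ = 1/10 ⇒ exp(−β·Z) = 1/10 ⇒ Z = ln(10) / β
Z = 2.3026 / 0.53 = 4.345 km

4.34 km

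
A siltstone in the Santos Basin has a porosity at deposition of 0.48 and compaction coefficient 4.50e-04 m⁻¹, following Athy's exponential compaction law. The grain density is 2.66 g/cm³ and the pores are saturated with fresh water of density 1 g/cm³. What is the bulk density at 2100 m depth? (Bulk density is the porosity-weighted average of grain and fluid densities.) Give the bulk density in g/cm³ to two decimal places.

2.35 g/cm³

Working in km (1 km = 1000 m; k in km⁻¹ = k in m⁻¹ × 1000):
Porosity at depth: n = 0.48·exp(−0.45×2.1) = 0.48×0.3887 = 0.1866
Bulk density: ρ_b = (1−n)ρ_g + n·ρ_f = 0.8134×2.66 + 0.1866×1
       = 2.164 + 0.187 = 2.350 g/cm³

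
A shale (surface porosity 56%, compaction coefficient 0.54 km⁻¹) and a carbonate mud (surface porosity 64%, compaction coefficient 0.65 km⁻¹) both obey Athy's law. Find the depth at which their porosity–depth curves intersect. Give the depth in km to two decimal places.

1.21 km

Set n₀ₐ e^(−kₐz) = n₀ᵦ e^(−kᵦz) ⇒ ln(n₀ₐ/n₀ᵦ) = (kₐ − kᵦ)·z
z = ln(0.56/0.64) / (0.54 − 0.65) = -0.1335 / -0.11 = 1.214 km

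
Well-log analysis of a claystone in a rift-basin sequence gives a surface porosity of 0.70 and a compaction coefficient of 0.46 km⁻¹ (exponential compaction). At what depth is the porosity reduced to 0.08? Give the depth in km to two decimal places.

4.72 km

Invert Athy's law: Z = ln(n₀/n) / k
Z = ln(0.7/0.08) / 0.46 = ln(8.75) / 0.46 = 2.1691 / 0.46 = 4.715 km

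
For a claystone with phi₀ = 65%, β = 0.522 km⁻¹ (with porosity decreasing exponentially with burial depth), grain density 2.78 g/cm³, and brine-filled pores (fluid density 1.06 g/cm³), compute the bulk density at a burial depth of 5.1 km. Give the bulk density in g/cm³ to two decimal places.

Porosity at depth: phi = 0.65·exp(−0.522×5.1) = 0.65×0.0698 = 0.0454
Bulk density: ρ_b = (1−phi)ρ_g + phi·ρ_f = 0.9546×2.78 + 0.0454×1.06
       = 2.654 + 0.048 = 2.702 g/cm³

2.70 g/cm³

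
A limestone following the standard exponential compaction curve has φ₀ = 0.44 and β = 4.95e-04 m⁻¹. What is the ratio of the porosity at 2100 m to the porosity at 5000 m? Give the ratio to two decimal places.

4.20

Working in km (1 km = 1000 m; β in km⁻¹ = β in m⁻¹ × 1000):
φ(d₁)/φ(d₂) = e^(−β·d₁)/e^(−β·d₂) = e^{β(d₂−d₁)}
= exp(0.495 × 2.9) = exp(1.435) = 4.2017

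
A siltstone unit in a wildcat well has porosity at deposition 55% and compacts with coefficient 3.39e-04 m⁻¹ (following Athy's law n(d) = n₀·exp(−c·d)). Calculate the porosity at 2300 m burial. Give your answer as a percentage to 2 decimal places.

25.22%

Working in km (1 km = 1000 m; c in km⁻¹ = c in m⁻¹ × 1000):
n = n₀·exp(−c·d) = 0.55 × exp(−0.339 × 2.3) = 0.55 × exp(−0.7797)
  = 0.55 × 0.4585 = 0.2522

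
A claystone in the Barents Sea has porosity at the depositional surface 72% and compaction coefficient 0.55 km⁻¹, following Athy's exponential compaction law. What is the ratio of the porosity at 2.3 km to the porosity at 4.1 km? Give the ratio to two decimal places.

φ(z₁)/φ(z₂) = e^(−β·z₁)/e^(−β·z₂) = e^{β(z₂−z₁)}
= exp(0.55 × 1.8) = exp(0.99) = 2.6912

2.69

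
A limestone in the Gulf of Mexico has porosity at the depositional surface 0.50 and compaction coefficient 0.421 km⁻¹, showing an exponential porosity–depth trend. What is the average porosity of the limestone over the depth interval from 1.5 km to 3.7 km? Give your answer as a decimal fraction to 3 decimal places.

⟨φ⟩ = (1/(Z₂−Z₁)) ∫ φ₀ e^(−kZ) dZ = φ₀·(e^(−k·Z₁) − e^(−k·Z₂)) / (k·(Z₂−Z₁))
e^(−0.421×1.5) = 0.5318; e^(−0.421×3.7) = 0.2106
⟨φ⟩ = 0.5 × (0.5318 − 0.2106) / (0.421 × 2.2) = 0.5 × 0.3468 = 0.1734

0.173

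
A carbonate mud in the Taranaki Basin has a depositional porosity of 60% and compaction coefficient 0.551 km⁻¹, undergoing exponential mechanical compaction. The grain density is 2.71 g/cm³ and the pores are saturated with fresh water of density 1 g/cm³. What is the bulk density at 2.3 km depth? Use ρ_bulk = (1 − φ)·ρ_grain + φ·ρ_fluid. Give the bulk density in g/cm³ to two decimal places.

Porosity at depth: φ = 0.6·exp(−0.551×2.3) = 0.6×0.2816 = 0.1690
Bulk density: ρ_b = (1−φ)ρ_g + φ·ρ_f = 0.8310×2.71 + 0.1690×1
       = 2.252 + 0.169 = 2.421 g/cm³

2.42 g/cm³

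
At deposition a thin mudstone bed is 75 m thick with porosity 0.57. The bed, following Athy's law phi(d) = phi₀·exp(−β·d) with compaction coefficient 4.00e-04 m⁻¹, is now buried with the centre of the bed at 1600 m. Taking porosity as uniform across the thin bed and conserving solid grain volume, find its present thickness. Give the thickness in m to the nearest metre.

Working in km (1 km = 1000 m; β in km⁻¹ = β in m⁻¹ × 1000):
Porosity at 1.6 km: phi = 0.57·exp(−0.4×1.6) = 0.3006
Solid-volume conservation: h(1−phi) = h₀(1−phi₀) ⇒ h = h₀·(1−phi₀)/(1−phi)
h = 0.075 × (1 − 0.57)/(1 − 0.3006) = 0.075 × 0.6148 = 0.0461 km

46 m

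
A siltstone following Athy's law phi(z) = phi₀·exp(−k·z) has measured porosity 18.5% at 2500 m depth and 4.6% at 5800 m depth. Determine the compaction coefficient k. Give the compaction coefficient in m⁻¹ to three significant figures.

0.000422 m⁻¹

Working in km (1 km = 1000 m; k in km⁻¹ = k in m⁻¹ × 1000):
Athy: phi(z) = phi₀ e^(−kz) ⇒ phi₁/phi₂ = e^{k(z₂−z₁)} ⇒ k = ln(phi₁/phi₂)/(z₂−z₁)
k = ln(0.185/0.046) / (5.8 − 2.5) = ln(4.022) / 3.3 = 1.3917 / 3.3 = 0.4217 km⁻¹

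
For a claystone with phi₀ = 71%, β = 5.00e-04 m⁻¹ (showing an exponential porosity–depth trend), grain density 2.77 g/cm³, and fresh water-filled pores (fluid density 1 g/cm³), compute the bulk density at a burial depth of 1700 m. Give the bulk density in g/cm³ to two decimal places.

2.23 g/cm³

Working in km (1 km = 1000 m; β in km⁻¹ = β in m⁻¹ × 1000):
Porosity at depth: phi = 0.71·exp(−0.5×1.7) = 0.71×0.4274 = 0.3035
Bulk density: ρ_b = (1−phi)ρ_g + phi·ρ_f = 0.6965×2.77 + 0.3035×1
       = 1.929 + 0.303 = 2.233 g/cm³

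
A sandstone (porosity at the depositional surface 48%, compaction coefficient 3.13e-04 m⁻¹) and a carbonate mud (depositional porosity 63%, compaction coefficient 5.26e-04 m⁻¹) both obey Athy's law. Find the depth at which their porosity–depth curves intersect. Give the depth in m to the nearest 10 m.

1280 m

Working in km (1 km = 1000 m; k in km⁻¹ = k in m⁻¹ × 1000):
Set φ₀ₐ e^(−kₐd) = φ₀ᵦ e^(−kᵦd) ⇒ ln(φ₀ₐ/φ₀ᵦ) = (kₐ − kᵦ)·d
d = ln(0.48/0.63) / (0.313 − 0.526) = -0.2719 / -0.213 = 1.277 km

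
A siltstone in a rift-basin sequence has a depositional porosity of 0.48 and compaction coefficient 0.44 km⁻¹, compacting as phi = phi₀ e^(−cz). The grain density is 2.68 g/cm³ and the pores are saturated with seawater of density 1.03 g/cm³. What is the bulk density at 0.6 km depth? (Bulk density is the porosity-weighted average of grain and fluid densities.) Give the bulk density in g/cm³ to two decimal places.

2.07 g/cm³

Porosity at depth: phi = 0.48·exp(−0.44×0.6) = 0.48×0.7680 = 0.3686
Bulk density: ρ_b = (1−phi)ρ_g + phi·ρ_f = 0.6314×2.68 + 0.3686×1.03
       = 1.692 + 0.380 = 2.072 g/cm³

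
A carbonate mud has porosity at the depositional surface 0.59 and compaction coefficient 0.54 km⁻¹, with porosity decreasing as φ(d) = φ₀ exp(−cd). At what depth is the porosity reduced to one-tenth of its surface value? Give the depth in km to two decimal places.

φ/φ₀ = 1/10 ⇒ exp(−c·d) = 1/10 ⇒ d = ln(10) / c
d = 2.3026 / 0.54 = 4.264 km

4.26 km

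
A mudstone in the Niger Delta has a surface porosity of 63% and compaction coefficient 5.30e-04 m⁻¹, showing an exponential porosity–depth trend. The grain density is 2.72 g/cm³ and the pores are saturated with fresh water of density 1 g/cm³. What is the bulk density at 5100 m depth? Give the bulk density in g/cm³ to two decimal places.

2.65 g/cm³

Working in km (1 km = 1000 m; c in km⁻¹ = c in m⁻¹ × 1000):
Porosity at depth: φ = 0.63·exp(−0.53×5.1) = 0.63×0.0670 = 0.0422
Bulk density: ρ_b = (1−φ)ρ_g + φ·ρ_f = 0.9578×2.72 + 0.0422×1
       = 2.605 + 0.042 = 2.647 g/cm³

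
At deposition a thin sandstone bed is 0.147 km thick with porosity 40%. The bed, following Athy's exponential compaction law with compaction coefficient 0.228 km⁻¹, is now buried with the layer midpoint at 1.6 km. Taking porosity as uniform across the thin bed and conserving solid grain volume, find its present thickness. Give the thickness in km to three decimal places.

0.122 km

Porosity at 1.6 km: n = 0.4·exp(−0.228×1.6) = 0.2777
Solid-volume conservation: h(1−n) = h₀(1−n₀) ⇒ h = h₀·(1−n₀)/(1−n)
h = 0.147 × (1 − 0.4)/(1 − 0.2777) = 0.147 × 0.8307 = 0.1221 km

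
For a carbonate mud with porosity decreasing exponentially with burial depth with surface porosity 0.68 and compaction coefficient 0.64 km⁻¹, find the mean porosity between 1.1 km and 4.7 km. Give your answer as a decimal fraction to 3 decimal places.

⟨phi⟩ = (1/(Z₂−Z₁)) ∫ phi₀ e^(−cZ) dZ = phi₀·(e^(−c·Z₁) − e^(−c·Z₂)) / (c·(Z₂−Z₁))
e^(−0.64×1.1) = 0.4946; e^(−0.64×4.7) = 0.0494
⟨phi⟩ = 0.68 × (0.4946 − 0.0494) / (0.64 × 3.6) = 0.68 × 0.1932 = 0.1314

0.131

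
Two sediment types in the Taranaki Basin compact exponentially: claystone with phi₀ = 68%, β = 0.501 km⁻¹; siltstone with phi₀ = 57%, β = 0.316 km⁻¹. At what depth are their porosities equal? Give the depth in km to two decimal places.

Set phi₀ₐ e^(−βₐZ) = phi₀ᵦ e^(−βᵦZ) ⇒ ln(phi₀ₐ/phi₀ᵦ) = (βₐ − βᵦ)·Z
Z = ln(0.68/0.57) / (0.501 − 0.316) = 0.1765 / 0.185 = 0.954 km

0.95 km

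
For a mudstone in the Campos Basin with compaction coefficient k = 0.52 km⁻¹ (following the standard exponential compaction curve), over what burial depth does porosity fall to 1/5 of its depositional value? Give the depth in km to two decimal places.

3.10 km

phi/phi₀ = 1/5 ⇒ exp(−k·d) = 1/5 ⇒ d = ln(5) / k
d = 1.6094 / 0.52 = 3.095 km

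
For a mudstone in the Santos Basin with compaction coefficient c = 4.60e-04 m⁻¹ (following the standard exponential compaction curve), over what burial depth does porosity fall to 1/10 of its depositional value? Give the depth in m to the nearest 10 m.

5010 m

Working in km (1 km = 1000 m; c in km⁻¹ = c in m⁻¹ × 1000):
phi/phi₀ = 1/10 ⇒ exp(−c·z) = 1/10 ⇒ z = ln(10) / c
z = 2.3026 / 0.46 = 5.006 km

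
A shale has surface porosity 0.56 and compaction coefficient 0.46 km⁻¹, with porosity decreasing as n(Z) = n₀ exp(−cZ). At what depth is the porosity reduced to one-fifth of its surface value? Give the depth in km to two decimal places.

n/n₀ = 1/5 ⇒ exp(−c·Z) = 1/5 ⇒ Z = ln(5) / c
Z = 1.6094 / 0.46 = 3.499 km

3.50 km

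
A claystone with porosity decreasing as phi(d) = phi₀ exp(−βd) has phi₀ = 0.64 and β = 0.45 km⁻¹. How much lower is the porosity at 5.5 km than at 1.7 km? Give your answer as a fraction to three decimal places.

0.244

phi(1.7) = 0.64·e^(−0.45×1.7) = 0.2978
phi(5.5) = 0.64·e^(−0.45×5.5) = 0.0539
Δphi = 0.2978 − 0.0539 = 0.2439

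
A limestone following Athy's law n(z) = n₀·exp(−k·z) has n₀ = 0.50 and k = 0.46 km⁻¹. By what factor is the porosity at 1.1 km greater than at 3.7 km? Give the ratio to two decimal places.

n(z₁)/n(z₂) = e^(−k·z₁)/e^(−k·z₂) = e^{k(z₂−z₁)}
= exp(0.46 × 2.6) = exp(1.196) = 3.3069

3.31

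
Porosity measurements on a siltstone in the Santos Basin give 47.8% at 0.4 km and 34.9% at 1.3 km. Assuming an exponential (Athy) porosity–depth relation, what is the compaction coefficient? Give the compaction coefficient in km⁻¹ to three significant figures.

Athy: φ(z) = φ₀ e^(−βz) ⇒ φ₁/φ₂ = e^{β(z₂−z₁)} ⇒ β = ln(φ₁/φ₂)/(z₂−z₁)
β = ln(0.478/0.349) / (1.3 − 0.4) = ln(1.37) / 0.9 = 0.3145 / 0.9 = 0.3495 km⁻¹

0.349 km⁻¹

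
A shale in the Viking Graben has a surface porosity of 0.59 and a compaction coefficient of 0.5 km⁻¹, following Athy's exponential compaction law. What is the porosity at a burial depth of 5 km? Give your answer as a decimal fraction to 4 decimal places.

φ = φ₀·exp(−k·d) = 0.59 × exp(−0.5 × 5) = 0.59 × exp(−2.5)
  = 0.59 × 0.0821 = 0.0484

0.0484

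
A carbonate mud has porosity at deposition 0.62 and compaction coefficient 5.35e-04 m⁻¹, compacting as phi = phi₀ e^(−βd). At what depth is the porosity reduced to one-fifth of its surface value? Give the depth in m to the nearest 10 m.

3010 m

Working in km (1 km = 1000 m; β in km⁻¹ = β in m⁻¹ × 1000):
phi/phi₀ = 1/5 ⇒ exp(−β·d) = 1/5 ⇒ d = ln(5) / β
d = 1.6094 / 0.535 = 3.008 km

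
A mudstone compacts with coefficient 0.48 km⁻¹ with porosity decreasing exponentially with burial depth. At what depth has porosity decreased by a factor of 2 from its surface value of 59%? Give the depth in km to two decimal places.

1.44 km

n/n₀ = 1/2 ⇒ exp(−c·d) = 1/2 ⇒ d = ln(2) / c
d = 0.6931 / 0.48 = 1.444 km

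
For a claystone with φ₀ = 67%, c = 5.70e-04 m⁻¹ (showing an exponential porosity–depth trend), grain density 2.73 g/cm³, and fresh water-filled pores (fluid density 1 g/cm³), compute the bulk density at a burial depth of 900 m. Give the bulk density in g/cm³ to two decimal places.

Working in km (1 km = 1000 m; c in km⁻¹ = c in m⁻¹ × 1000):
Porosity at depth: φ = 0.67·exp(−0.57×0.9) = 0.67×0.5987 = 0.4011
Bulk density: ρ_b = (1−φ)ρ_g + φ·ρ_f = 0.5989×2.73 + 0.4011×1
       = 1.635 + 0.401 = 2.036 g/cm³

2.04 g/cm³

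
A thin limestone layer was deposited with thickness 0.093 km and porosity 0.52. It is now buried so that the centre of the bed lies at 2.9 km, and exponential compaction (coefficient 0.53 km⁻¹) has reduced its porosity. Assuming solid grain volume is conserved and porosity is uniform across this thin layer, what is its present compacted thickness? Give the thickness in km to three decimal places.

0.050 km

Porosity at 2.9 km: φ = 0.52·exp(−0.53×2.9) = 0.1118
Solid-volume conservation: h(1−φ) = h₀(1−φ₀) ⇒ h = h₀·(1−φ₀)/(1−φ)
h = 0.093 × (1 − 0.52)/(1 − 0.1118) = 0.093 × 0.5404 = 0.0503 km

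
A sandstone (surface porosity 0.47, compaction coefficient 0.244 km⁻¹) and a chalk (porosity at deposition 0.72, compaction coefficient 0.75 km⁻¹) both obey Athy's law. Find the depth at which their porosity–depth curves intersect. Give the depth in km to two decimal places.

0.84 km

Set phi₀ₐ e^(−βₐz) = phi₀ᵦ e^(−βᵦz) ⇒ ln(phi₀ₐ/phi₀ᵦ) = (βₐ − βᵦ)·z
z = ln(0.47/0.72) / (0.244 − 0.75) = -0.4265 / -0.506 = 0.843 km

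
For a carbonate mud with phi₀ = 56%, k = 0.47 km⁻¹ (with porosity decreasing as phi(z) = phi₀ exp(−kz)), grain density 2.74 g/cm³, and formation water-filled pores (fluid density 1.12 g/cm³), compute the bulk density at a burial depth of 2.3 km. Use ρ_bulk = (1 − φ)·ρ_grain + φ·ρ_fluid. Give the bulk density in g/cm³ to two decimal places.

2.43 g/cm³

Porosity at depth: phi = 0.56·exp(−0.47×2.3) = 0.56×0.3393 = 0.1900
Bulk density: ρ_b = (1−phi)ρ_g + phi·ρ_f = 0.8100×2.74 + 0.1900×1.12
       = 2.219 + 0.213 = 2.432 g/cm³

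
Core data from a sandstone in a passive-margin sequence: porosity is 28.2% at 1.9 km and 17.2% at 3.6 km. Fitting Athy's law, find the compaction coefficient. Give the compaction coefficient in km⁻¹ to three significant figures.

Athy: φ(d) = φ₀ e^(−kd) ⇒ φ₁/φ₂ = e^{k(d₂−d₁)} ⇒ k = ln(φ₁/φ₂)/(d₂−d₁)
k = ln(0.282/0.172) / (3.6 − 1.9) = ln(1.64) / 1.7 = 0.4944 / 1.7 = 0.2908 km⁻¹

0.291 km⁻¹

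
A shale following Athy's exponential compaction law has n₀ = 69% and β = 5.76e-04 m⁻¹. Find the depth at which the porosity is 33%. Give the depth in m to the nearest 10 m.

1280 m

Working in km (1 km = 1000 m; β in km⁻¹ = β in m⁻¹ × 1000):
Invert Athy's law: z = ln(n₀/n) / β
z = ln(0.69/0.33) / 0.576 = ln(2.091) / 0.576 = 0.7376 / 0.576 = 1.281 km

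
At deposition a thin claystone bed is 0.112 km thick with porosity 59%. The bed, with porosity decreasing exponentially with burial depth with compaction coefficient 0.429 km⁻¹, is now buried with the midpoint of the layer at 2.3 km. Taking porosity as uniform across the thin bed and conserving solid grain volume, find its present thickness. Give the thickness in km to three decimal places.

Porosity at 2.3 km: phi = 0.59·exp(−0.429×2.3) = 0.2200
Solid-volume conservation: h(1−phi) = h₀(1−phi₀) ⇒ h = h₀·(1−phi₀)/(1−phi)
h = 0.112 × (1 − 0.59)/(1 − 0.2200) = 0.112 × 0.5256 = 0.0589 km

0.059 km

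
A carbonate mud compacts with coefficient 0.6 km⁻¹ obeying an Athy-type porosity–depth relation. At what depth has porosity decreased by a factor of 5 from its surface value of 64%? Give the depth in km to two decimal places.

2.68 km

phi/phi₀ = 1/5 ⇒ exp(−c·z) = 1/5 ⇒ z = ln(5) / c
z = 1.6094 / 0.6 = 2.682 km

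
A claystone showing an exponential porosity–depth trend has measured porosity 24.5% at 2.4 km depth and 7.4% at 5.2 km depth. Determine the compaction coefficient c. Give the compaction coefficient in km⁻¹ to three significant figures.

0.428 km⁻¹

Athy: φ(Z) = φ₀ e^(−cZ) ⇒ φ₁/φ₂ = e^{c(Z₂−Z₁)} ⇒ c = ln(φ₁/φ₂)/(Z₂−Z₁)
c = ln(0.245/0.074) / (5.2 − 2.4) = ln(3.311) / 2.8 = 1.1972 / 2.8 = 0.4276 km⁻¹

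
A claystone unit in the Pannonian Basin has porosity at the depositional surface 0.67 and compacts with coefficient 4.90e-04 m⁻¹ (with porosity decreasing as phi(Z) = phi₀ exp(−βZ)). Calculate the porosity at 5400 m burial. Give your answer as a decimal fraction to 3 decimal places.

0.048

Working in km (1 km = 1000 m; β in km⁻¹ = β in m⁻¹ × 1000):
phi = phi₀·exp(−β·Z) = 0.67 × exp(−0.49 × 5.4) = 0.67 × exp(−2.646)
  = 0.67 × 0.0709 = 0.0475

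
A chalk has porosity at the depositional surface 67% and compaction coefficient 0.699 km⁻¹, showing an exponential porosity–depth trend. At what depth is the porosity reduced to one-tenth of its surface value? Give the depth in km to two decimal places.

φ/φ₀ = 1/10 ⇒ exp(−k·Z) = 1/10 ⇒ Z = ln(10) / k
Z = 2.3026 / 0.699 = 3.294 km

3.29 km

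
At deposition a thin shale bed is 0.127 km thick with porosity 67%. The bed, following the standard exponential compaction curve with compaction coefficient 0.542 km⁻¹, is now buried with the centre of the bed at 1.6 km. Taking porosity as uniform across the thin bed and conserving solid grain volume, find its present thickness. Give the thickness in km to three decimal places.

0.058 km

Porosity at 1.6 km: n = 0.67·exp(−0.542×1.6) = 0.2815
Solid-volume conservation: h(1−n) = h₀(1−n₀) ⇒ h = h₀·(1−n₀)/(1−n)
h = 0.127 × (1 − 0.67)/(1 − 0.2815) = 0.127 × 0.4593 = 0.0583 km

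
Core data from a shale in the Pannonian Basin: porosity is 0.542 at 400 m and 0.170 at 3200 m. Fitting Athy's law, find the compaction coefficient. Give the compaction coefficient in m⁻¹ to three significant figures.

Working in km (1 km = 1000 m; k in km⁻¹ = k in m⁻¹ × 1000):
Athy: phi(Z) = phi₀ e^(−kZ) ⇒ phi₁/phi₂ = e^{k(Z₂−Z₁)} ⇒ k = ln(phi₁/phi₂)/(Z₂−Z₁)
k = ln(0.542/0.17) / (3.2 − 0.4) = ln(3.188) / 2.8 = 1.1595 / 2.8 = 0.4141 km⁻¹

0.000414 m⁻¹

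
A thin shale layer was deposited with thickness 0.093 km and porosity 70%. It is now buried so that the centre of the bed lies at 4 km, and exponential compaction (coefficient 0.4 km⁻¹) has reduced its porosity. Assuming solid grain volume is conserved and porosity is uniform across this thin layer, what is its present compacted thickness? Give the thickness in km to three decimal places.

0.032 km

Porosity at 4 km: phi = 0.7·exp(−0.4×4) = 0.1413
Solid-volume conservation: h(1−phi) = h₀(1−phi₀) ⇒ h = h₀·(1−phi₀)/(1−phi)
h = 0.093 × (1 − 0.7)/(1 − 0.1413) = 0.093 × 0.3494 = 0.0325 km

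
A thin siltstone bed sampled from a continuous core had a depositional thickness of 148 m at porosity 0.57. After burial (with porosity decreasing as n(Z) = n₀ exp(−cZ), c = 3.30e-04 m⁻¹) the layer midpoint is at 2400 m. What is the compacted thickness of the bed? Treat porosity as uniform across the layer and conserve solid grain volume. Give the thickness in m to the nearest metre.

Working in km (1 km = 1000 m; c in km⁻¹ = c in m⁻¹ × 1000):
Porosity at 2.4 km: n = 0.57·exp(−0.33×2.4) = 0.2582
Solid-volume conservation: h(1−n) = h₀(1−n₀) ⇒ h = h₀·(1−n₀)/(1−n)
h = 0.148 × (1 − 0.57)/(1 − 0.2582) = 0.148 × 0.5797 = 0.0858 km

86 m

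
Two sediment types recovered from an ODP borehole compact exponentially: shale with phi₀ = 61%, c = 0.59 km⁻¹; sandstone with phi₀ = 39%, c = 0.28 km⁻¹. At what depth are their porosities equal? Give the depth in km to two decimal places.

1.44 km

Set phi₀ₐ e^(−cₐZ) = phi₀ᵦ e^(−cᵦZ) ⇒ ln(phi₀ₐ/phi₀ᵦ) = (cₐ − cᵦ)·Z
Z = ln(0.61/0.39) / (0.59 − 0.28) = 0.4473 / 0.31 = 1.443 km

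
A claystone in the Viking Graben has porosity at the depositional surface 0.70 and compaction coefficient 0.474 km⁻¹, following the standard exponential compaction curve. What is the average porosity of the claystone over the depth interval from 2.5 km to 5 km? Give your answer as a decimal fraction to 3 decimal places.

0.125

⟨phi⟩ = (1/(Z₂−Z₁)) ∫ phi₀ e^(−kZ) dZ = phi₀·(e^(−k·Z₁) − e^(−k·Z₂)) / (k·(Z₂−Z₁))
e^(−0.474×2.5) = 0.3057; e^(−0.474×5) = 0.0935
⟨phi⟩ = 0.7 × (0.3057 − 0.0935) / (0.474 × 2.5) = 0.7 × 0.1791 = 0.1254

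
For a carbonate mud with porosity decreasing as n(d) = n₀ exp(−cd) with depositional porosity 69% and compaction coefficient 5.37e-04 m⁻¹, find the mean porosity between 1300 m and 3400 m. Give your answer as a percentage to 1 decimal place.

Working in km (1 km = 1000 m; c in km⁻¹ = c in m⁻¹ × 1000):
⟨n⟩ = (1/(d₂−d₁)) ∫ n₀ e^(−cd) dd = n₀·(e^(−c·d₁) − e^(−c·d₂)) / (c·(d₂−d₁))
e^(−0.537×1.3) = 0.4975; e^(−0.537×3.4) = 0.1611
⟨n⟩ = 0.69 × (0.4975 − 0.1611) / (0.537 × 2.1) = 0.69 × 0.2983 = 0.2059

20.6%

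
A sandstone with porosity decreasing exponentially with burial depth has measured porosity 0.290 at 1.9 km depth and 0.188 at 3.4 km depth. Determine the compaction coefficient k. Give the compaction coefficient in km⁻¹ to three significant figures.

0.289 km⁻¹

Athy: phi(z) = phi₀ e^(−kz) ⇒ phi₁/phi₂ = e^{k(z₂−z₁)} ⇒ k = ln(phi₁/phi₂)/(z₂−z₁)
k = ln(0.29/0.188) / (3.4 − 1.9) = ln(1.543) / 1.5 = 0.4334 / 1.5 = 0.289 km⁻¹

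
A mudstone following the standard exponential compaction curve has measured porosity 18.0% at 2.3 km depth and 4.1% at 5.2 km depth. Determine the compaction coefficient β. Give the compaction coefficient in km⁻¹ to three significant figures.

Athy: φ(d) = φ₀ e^(−βd) ⇒ φ₁/φ₂ = e^{β(d₂−d₁)} ⇒ β = ln(φ₁/φ₂)/(d₂−d₁)
β = ln(0.18/0.041) / (5.2 − 2.3) = ln(4.39) / 2.9 = 1.4794 / 2.9 = 0.5101 km⁻¹

0.510 km⁻¹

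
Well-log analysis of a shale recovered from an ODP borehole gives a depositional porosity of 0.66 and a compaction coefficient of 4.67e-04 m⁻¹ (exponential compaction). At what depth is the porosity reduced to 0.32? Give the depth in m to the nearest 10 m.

1550 m

Working in km (1 km = 1000 m; k in km⁻¹ = k in m⁻¹ × 1000):
Invert Athy's law: Z = ln(n₀/n) / k
Z = ln(0.66/0.32) / 0.467 = ln(2.062) / 0.467 = 0.7239 / 0.467 = 1.550 km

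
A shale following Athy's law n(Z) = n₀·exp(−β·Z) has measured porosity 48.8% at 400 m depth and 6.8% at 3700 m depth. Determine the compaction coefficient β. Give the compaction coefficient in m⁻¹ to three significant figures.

Working in km (1 km = 1000 m; β in km⁻¹ = β in m⁻¹ × 1000):
Athy: n(Z) = n₀ e^(−βZ) ⇒ n₁/n₂ = e^{β(Z₂−Z₁)} ⇒ β = ln(n₁/n₂)/(Z₂−Z₁)
β = ln(0.488/0.068) / (3.7 − 0.4) = ln(7.176) / 3.3 = 1.9708 / 3.3 = 0.5972 km⁻¹

0.000597 m⁻¹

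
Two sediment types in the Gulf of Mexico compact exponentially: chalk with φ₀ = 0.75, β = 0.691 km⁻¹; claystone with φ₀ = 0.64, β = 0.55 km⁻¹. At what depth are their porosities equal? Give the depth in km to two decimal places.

Set φ₀ₐ e^(−βₐd) = φ₀ᵦ e^(−βᵦd) ⇒ ln(φ₀ₐ/φ₀ᵦ) = (βₐ − βᵦ)·d
d = ln(0.75/0.64) / (0.691 − 0.55) = 0.1586 / 0.141 = 1.125 km

1.12 km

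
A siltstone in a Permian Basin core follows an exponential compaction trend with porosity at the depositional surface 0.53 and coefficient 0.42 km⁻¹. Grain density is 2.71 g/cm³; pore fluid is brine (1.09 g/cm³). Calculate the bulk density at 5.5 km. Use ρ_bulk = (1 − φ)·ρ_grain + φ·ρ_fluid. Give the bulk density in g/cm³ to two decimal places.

2.62 g/cm³

Porosity at depth: φ = 0.53·exp(−0.42×5.5) = 0.53×0.0993 = 0.0526
Bulk density: ρ_b = (1−φ)ρ_g + φ·ρ_f = 0.9474×2.71 + 0.0526×1.09
       = 2.567 + 0.057 = 2.625 g/cm³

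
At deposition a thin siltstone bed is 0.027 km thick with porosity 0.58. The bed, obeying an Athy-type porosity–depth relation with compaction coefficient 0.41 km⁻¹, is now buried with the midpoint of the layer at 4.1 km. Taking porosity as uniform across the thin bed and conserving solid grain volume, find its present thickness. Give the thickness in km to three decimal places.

0.013 km

Porosity at 4.1 km: φ = 0.58·exp(−0.41×4.1) = 0.1080
Solid-volume conservation: h(1−φ) = h₀(1−φ₀) ⇒ h = h₀·(1−φ₀)/(1−φ)
h = 0.027 × (1 − 0.58)/(1 − 0.1080) = 0.027 × 0.4708 = 0.0127 km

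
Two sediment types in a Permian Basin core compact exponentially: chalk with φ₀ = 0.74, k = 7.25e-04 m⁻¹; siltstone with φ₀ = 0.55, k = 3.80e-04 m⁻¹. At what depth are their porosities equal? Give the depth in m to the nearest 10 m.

860 m

Working in km (1 km = 1000 m; k in km⁻¹ = k in m⁻¹ × 1000):
Set φ₀ₐ e^(−kₐZ) = φ₀ᵦ e^(−kᵦZ) ⇒ ln(φ₀ₐ/φ₀ᵦ) = (kₐ − kᵦ)·Z
Z = ln(0.74/0.55) / (0.725 − 0.38) = 0.2967 / 0.345 = 0.860 km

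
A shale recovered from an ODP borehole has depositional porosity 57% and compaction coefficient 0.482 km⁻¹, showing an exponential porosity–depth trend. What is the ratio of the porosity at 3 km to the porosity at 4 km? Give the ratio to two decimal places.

1.62

n(d₁)/n(d₂) = e^(−k·d₁)/e^(−k·d₂) = e^{k(d₂−d₁)}
= exp(0.482 × 1) = exp(0.482) = 1.6193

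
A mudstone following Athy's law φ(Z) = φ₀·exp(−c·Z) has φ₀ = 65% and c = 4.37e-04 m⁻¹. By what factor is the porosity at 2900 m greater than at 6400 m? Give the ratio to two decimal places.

Working in km (1 km = 1000 m; c in km⁻¹ = c in m⁻¹ × 1000):
φ(Z₁)/φ(Z₂) = e^(−c·Z₁)/e^(−c·Z₂) = e^{c(Z₂−Z₁)}
= exp(0.437 × 3.5) = exp(1.53) = 4.6159

4.62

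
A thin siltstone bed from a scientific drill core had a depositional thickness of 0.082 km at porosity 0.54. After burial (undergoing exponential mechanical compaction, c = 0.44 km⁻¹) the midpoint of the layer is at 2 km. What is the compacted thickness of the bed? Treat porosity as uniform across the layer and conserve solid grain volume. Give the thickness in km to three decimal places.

0.049 km

Porosity at 2 km: phi = 0.54·exp(−0.44×2) = 0.2240
Solid-volume conservation: h(1−phi) = h₀(1−phi₀) ⇒ h = h₀·(1−phi₀)/(1−phi)
h = 0.082 × (1 − 0.54)/(1 − 0.2240) = 0.082 × 0.5928 = 0.0486 km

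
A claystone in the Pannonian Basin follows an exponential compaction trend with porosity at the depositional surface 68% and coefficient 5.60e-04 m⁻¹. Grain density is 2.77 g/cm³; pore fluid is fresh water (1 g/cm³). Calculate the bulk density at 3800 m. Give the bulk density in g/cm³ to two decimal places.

2.63 g/cm³

Working in km (1 km = 1000 m; k in km⁻¹ = k in m⁻¹ × 1000):
Porosity at depth: n = 0.68·exp(−0.56×3.8) = 0.68×0.1191 = 0.0810
Bulk density: ρ_b = (1−n)ρ_g + n·ρ_f = 0.9190×2.77 + 0.0810×1
       = 2.546 + 0.081 = 2.627 g/cm³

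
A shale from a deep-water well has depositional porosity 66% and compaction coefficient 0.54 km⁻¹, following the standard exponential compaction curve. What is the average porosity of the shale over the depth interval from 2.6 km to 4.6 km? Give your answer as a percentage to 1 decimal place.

9.9%

⟨n⟩ = (1/(z₂−z₁)) ∫ n₀ e^(−kz) dz = n₀·(e^(−k·z₁) − e^(−k·z₂)) / (k·(z₂−z₁))
e^(−0.54×2.6) = 0.2456; e^(−0.54×4.6) = 0.0834
⟨n⟩ = 0.66 × (0.2456 − 0.0834) / (0.54 × 2) = 0.66 × 0.1502 = 0.0991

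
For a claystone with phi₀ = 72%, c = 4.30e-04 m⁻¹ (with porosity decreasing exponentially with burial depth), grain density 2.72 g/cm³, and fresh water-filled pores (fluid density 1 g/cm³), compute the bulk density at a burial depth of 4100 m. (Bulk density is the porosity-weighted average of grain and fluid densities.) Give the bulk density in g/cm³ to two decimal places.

2.51 g/cm³

Working in km (1 km = 1000 m; c in km⁻¹ = c in m⁻¹ × 1000):
Porosity at depth: phi = 0.72·exp(−0.43×4.1) = 0.72×0.1715 = 0.1235
Bulk density: ρ_b = (1−phi)ρ_g + phi·ρ_f = 0.8765×2.72 + 0.1235×1
       = 2.384 + 0.124 = 2.508 g/cm³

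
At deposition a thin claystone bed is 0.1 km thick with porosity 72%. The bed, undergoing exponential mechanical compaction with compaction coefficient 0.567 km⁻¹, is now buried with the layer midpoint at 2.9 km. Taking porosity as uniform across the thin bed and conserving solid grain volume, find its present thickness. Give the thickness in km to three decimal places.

0.033 km

Porosity at 2.9 km: φ = 0.72·exp(−0.567×2.9) = 0.1391
Solid-volume conservation: h(1−φ) = h₀(1−φ₀) ⇒ h = h₀·(1−φ₀)/(1−φ)
h = 0.1 × (1 − 0.72)/(1 − 0.1391) = 0.1 × 0.3252 = 0.0325 km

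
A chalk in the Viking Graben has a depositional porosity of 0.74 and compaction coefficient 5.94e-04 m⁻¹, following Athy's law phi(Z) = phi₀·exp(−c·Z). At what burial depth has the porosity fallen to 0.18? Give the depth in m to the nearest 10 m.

2380 m

Working in km (1 km = 1000 m; c in km⁻¹ = c in m⁻¹ × 1000):
Invert Athy's law: Z = ln(phi₀/phi) / c
Z = ln(0.74/0.18) / 0.594 = ln(4.111) / 0.594 = 1.4137 / 0.594 = 2.380 km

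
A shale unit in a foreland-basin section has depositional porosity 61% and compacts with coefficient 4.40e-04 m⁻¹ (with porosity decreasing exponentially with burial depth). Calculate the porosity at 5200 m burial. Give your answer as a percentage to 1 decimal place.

Working in km (1 km = 1000 m; k in km⁻¹ = k in m⁻¹ × 1000):
phi = phi₀·exp(−k·Z) = 0.61 × exp(−0.44 × 5.2) = 0.61 × exp(−2.288)
  = 0.61 × 0.1015 = 0.0619

6.2%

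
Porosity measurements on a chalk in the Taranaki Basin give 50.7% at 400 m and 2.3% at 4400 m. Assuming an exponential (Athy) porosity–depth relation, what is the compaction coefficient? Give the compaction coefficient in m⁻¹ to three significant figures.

Working in km (1 km = 1000 m; k in km⁻¹ = k in m⁻¹ × 1000):
Athy: φ(d) = φ₀ e^(−kd) ⇒ φ₁/φ₂ = e^{k(d₂−d₁)} ⇒ k = ln(φ₁/φ₂)/(d₂−d₁)
k = ln(0.507/0.023) / (4.4 − 0.4) = ln(22.04) / 4 = 3.0930 / 4 = 0.7733 km⁻¹

0.000773 m⁻¹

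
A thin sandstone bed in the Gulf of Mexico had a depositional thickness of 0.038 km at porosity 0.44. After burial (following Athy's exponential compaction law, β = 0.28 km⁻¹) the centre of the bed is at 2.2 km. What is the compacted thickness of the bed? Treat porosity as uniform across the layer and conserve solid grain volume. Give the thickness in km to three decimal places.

0.028 km

Porosity at 2.2 km: phi = 0.44·exp(−0.28×2.2) = 0.2376
Solid-volume conservation: h(1−phi) = h₀(1−phi₀) ⇒ h = h₀·(1−phi₀)/(1−phi)
h = 0.038 × (1 − 0.44)/(1 − 0.2376) = 0.038 × 0.7346 = 0.0279 km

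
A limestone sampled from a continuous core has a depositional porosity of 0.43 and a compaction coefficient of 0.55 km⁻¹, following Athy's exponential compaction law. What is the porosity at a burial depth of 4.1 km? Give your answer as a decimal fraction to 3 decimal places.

φ = φ₀·exp(−k·z) = 0.43 × exp(−0.55 × 4.1) = 0.43 × exp(−2.255)
  = 0.43 × 0.1049 = 0.0451

0.045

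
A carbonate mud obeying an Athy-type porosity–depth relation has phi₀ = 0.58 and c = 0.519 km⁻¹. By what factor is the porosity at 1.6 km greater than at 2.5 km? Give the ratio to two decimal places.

phi(d₁)/phi(d₂) = e^(−c·d₁)/e^(−c·d₂) = e^{c(d₂−d₁)}
= exp(0.519 × 0.9) = exp(0.4671) = 1.5954

1.60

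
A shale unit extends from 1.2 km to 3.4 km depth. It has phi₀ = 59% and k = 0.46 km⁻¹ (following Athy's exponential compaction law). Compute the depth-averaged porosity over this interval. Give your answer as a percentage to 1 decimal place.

⟨phi⟩ = (1/(d₂−d₁)) ∫ phi₀ e^(−kd) dd = phi₀·(e^(−k·d₁) − e^(−k·d₂)) / (k·(d₂−d₁))
e^(−0.46×1.2) = 0.5758; e^(−0.46×3.4) = 0.2093
⟨phi⟩ = 0.59 × (0.5758 − 0.2093) / (0.46 × 2.2) = 0.59 × 0.3622 = 0.2137

21.4%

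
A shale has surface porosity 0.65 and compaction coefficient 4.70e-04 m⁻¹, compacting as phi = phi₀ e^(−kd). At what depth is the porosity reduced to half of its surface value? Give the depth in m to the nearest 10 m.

1470 m

Working in km (1 km = 1000 m; k in km⁻¹ = k in m⁻¹ × 1000):
phi/phi₀ = 1/2 ⇒ exp(−k·d) = 1/2 ⇒ d = ln(2) / k
d = 0.6931 / 0.47 = 1.475 km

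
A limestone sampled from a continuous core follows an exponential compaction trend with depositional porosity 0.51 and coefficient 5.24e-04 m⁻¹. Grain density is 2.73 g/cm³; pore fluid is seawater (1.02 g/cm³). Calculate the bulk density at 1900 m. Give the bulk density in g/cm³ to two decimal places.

2.41 g/cm³

Working in km (1 km = 1000 m; β in km⁻¹ = β in m⁻¹ × 1000):
Porosity at depth: phi = 0.51·exp(−0.524×1.9) = 0.51×0.3695 = 0.1884
Bulk density: ρ_b = (1−phi)ρ_g + phi·ρ_f = 0.8116×2.73 + 0.1884×1.02
       = 2.216 + 0.192 = 2.408 g/cm³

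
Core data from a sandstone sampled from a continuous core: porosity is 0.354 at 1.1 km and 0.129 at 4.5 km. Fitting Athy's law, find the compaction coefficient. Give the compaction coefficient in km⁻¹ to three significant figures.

0.297 km⁻¹

Athy: n(z) = n₀ e^(−βz) ⇒ n₁/n₂ = e^{β(z₂−z₁)} ⇒ β = ln(n₁/n₂)/(z₂−z₁)
β = ln(0.354/0.129) / (4.5 − 1.1) = ln(2.744) / 3.4 = 1.0095 / 3.4 = 0.2969 km⁻¹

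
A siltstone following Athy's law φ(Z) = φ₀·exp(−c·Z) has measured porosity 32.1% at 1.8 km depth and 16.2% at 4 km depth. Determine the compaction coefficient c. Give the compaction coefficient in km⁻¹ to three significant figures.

0.311 km⁻¹

Athy: φ(Z) = φ₀ e^(−cZ) ⇒ φ₁/φ₂ = e^{c(Z₂−Z₁)} ⇒ c = ln(φ₁/φ₂)/(Z₂−Z₁)
c = ln(0.321/0.162) / (4 − 1.8) = ln(1.981) / 2.2 = 0.6838 / 2.2 = 0.3108 km⁻¹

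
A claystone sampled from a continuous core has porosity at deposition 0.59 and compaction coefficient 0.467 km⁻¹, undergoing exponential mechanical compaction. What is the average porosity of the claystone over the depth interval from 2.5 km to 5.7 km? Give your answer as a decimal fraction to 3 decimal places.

0.095

⟨n⟩ = (1/(z₂−z₁)) ∫ n₀ e^(−kz) dz = n₀·(e^(−k·z₁) − e^(−k·z₂)) / (k·(z₂−z₁))
e^(−0.467×2.5) = 0.3111; e^(−0.467×5.7) = 0.0698
⟨n⟩ = 0.59 × (0.3111 − 0.0698) / (0.467 × 3.2) = 0.59 × 0.1615 = 0.0953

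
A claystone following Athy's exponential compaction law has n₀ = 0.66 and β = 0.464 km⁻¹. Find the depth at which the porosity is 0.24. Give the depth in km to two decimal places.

2.18 km

Invert Athy's law: Z = ln(n₀/n) / β
Z = ln(0.66/0.24) / 0.464 = ln(2.75) / 0.464 = 1.0116 / 0.464 = 2.180 km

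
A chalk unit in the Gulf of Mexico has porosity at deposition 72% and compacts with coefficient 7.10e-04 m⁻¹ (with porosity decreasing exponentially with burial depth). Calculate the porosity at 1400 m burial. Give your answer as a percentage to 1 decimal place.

Working in km (1 km = 1000 m; k in km⁻¹ = k in m⁻¹ × 1000):
phi = phi₀·exp(−k·z) = 0.72 × exp(−0.71 × 1.4) = 0.72 × exp(−0.994)
  = 0.72 × 0.3701 = 0.2665

26.6%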